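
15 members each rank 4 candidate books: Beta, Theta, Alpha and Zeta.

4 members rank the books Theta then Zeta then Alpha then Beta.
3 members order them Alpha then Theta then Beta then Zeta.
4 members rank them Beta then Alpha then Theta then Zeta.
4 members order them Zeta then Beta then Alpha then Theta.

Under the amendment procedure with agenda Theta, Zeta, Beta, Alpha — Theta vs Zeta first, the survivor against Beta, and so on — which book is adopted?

Beta

Round 1: Theta vs Zeta — 11–4, Theta advances.
Round 2: Theta vs Beta — 7–8, Beta advances.
Round 3: Beta vs Alpha — 8–7, Beta advances.
The agenda winner is Beta.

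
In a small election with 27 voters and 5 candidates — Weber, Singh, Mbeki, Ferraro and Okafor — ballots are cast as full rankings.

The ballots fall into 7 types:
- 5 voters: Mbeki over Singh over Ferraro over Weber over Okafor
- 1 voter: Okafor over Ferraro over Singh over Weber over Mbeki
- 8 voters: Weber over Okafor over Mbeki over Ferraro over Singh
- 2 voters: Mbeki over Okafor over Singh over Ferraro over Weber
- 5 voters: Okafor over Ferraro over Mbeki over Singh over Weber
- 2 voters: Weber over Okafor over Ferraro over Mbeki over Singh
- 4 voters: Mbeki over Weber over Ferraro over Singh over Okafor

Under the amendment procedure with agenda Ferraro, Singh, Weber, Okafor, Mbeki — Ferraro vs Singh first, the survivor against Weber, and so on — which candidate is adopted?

Round 1: Ferraro vs Singh — 20–7, Ferraro advances.
Round 2: Ferraro vs Weber — 13–14, Weber advances.
Round 3: Weber vs Okafor — 19–8, Weber advances.
Round 4: Weber vs Mbeki — 11–16, Mbeki advances.
Mbeki survives the agenda.

Mbeki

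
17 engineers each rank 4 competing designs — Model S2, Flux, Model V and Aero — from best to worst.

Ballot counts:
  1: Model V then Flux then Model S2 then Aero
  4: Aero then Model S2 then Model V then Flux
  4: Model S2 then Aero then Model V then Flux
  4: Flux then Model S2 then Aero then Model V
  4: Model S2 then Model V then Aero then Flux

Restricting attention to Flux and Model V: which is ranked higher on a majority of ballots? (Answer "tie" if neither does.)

Model V

Ballots ranking Flux above Model V: 4.
Ballots ranking Model V above Flux: 17 − 4 = 13.
Model V wins the head-to-head 13–4.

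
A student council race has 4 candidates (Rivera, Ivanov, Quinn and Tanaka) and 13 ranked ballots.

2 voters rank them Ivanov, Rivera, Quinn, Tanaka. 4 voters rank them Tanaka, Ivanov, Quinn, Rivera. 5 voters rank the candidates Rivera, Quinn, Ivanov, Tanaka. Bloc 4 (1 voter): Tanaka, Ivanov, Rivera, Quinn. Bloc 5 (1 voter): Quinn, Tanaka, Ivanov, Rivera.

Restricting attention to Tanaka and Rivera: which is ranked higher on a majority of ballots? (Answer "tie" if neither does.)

Rivera

Ballots ranking Tanaka above Rivera: 4 + 1 + 1 = 6.
Ballots ranking Rivera above Tanaka: 13 − 6 = 7.
Rivera wins the head-to-head 7–6.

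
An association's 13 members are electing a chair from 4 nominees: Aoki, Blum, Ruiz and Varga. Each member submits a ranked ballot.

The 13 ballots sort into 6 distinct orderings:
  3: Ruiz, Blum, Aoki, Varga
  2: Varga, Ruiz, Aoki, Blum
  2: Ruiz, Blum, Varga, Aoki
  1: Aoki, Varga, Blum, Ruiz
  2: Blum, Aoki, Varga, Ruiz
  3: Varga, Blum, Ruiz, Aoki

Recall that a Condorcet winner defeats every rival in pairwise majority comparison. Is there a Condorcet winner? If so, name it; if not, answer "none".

none

Check each pair by majority over 13 ballots:
Aoki vs Blum: 3 to 10, Blum.
Aoki vs Ruiz: Aoki preferred on 1+2 = 3 ballots; Ruiz wins 10–3.
Aoki vs Varga: Aoki preferred on 3+1+2 = 6 ballots; Varga wins 7–6.
Blum–Ruiz: Ruiz 7–6.
Blum vs Varga: 7 to 6, Blum.
Ruiz vs Varga: 5 to 8, Varga.
Each candidate drops at least one matchup (Aoki loses to Blum; Blum loses to Ruiz; Ruiz loses to Varga; Varga loses to Blum); the cycle Blum beats Varga beats Ruiz beats Blum rules out a Condorcet winner.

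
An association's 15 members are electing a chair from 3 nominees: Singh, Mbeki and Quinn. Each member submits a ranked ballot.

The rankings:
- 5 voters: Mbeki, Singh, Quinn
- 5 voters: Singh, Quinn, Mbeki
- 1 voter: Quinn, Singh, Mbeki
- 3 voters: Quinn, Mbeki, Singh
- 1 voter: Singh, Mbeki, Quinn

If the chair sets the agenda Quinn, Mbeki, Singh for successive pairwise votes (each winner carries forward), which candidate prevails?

Singh

Round 1: Quinn vs Mbeki — 9–6, Quinn advances.
Round 2: Quinn vs Singh — 4–11, Singh advances.
Singh survives the agenda.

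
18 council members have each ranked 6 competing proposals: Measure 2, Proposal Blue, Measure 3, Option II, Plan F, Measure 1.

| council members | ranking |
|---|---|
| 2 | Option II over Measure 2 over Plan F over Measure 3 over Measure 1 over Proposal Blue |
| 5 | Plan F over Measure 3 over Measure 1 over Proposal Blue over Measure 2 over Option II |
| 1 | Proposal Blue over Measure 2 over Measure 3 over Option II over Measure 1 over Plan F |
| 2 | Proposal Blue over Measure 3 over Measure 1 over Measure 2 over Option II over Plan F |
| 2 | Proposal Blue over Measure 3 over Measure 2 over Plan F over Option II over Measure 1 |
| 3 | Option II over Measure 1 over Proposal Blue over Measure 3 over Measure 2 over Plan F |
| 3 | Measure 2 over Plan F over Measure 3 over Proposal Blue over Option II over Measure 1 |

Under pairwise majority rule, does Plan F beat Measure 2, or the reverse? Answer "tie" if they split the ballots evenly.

Measure 2

Ballots ranking Plan F above Measure 2: 5.
Ballots ranking Measure 2 above Plan F: 18 − 5 = 13.
Measure 2 wins the head-to-head 13–5.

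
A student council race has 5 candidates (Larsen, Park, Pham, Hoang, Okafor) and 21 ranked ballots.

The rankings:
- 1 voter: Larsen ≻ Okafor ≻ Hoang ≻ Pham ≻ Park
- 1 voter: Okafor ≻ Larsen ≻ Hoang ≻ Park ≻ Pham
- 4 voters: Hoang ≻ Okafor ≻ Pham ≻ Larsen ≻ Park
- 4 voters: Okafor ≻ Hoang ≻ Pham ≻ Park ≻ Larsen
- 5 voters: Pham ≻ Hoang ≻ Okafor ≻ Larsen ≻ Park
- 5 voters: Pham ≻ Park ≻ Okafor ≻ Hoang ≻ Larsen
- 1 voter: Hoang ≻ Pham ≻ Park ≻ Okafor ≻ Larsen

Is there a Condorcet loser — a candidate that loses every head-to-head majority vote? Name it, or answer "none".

Head-to-head results (21 voters):
Larsen vs Park: 11 to 10, Larsen.
Larsen vs Pham: 1+1 = 2 for Larsen, 19 for Pham — Pham by 19–2.
Larsen vs Hoang: 2 to 19, Hoang.
Larsen vs Okafor: 1 for Larsen, 20 for Okafor — Okafor by 20–1.
Park vs Pham: Park preferred on 1 ballot; Pham wins 20–1.
Park vs Hoang: 5 for Park, 16 for Hoang — Hoang by 16–5.
Park vs Okafor: Okafor, 15–6.
Pham vs Hoang: 10 to 11, Hoang.
Pham vs Okafor: 11 to 10, Pham.
Hoang vs Okafor: Okafor, 11–10.
Only Park has no wins; Park is the Condorcet loser.

Park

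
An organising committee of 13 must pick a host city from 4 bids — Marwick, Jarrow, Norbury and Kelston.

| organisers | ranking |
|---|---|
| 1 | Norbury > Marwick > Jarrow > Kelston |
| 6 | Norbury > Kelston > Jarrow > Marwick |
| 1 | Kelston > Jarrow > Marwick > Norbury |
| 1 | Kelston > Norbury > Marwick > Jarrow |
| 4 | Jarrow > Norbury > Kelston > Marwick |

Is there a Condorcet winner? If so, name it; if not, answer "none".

Norbury

Head-to-head results (13 organisers):
Marwick vs Jarrow: 2 to 11, Jarrow.
Marwick vs Norbury: Marwick is ranked higher on 1 ballot, Norbury on 12. Norbury wins 12–1.
Marwick vs Kelston: 1 for Marwick, 12 for Kelston — Kelston by 12–1.
Jarrow vs Norbury: 1+4 = 5 for Jarrow, 8 for Norbury — Norbury by 8–5.
Jarrow vs Kelston: Jarrow preferred on 1+4 = 5 ballots; Kelston wins 8–5.
Norbury vs Kelston: Norbury preferred on 1+6+4 = 11 ballots; Norbury wins 11–2.
Norbury defeats every rival head-to-head and is the Condorcet winner.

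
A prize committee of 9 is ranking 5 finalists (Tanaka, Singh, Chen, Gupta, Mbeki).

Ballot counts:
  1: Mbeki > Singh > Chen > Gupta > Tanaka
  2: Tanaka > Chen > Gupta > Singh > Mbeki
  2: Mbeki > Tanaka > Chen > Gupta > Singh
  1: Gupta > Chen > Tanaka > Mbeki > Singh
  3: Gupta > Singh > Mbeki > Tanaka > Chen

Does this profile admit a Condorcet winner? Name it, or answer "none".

Check each pair by majority over 9 ballots:
Tanaka vs Singh: Tanaka preferred on 2+2+1 = 5 ballots; Tanaka wins 5–4.
Tanaka vs Chen: Tanaka preferred on 2+2+3 = 7 ballots; Tanaka wins 7–2.
Tanaka vs Gupta: Tanaka is ranked higher on 2+2 = 4 ballots, Gupta on 5. Gupta wins 5–4.
Tanaka vs Mbeki: 3 to 6, Mbeki.
Singh vs Chen: 4 to 5, Chen.
Singh vs Gupta: Singh preferred on 1 ballot; Gupta wins 8–1.
Singh vs Mbeki: Singh is ranked higher on 2+3 = 5 ballots, Mbeki on 4. Singh wins 5–4.
Chen vs Gupta: Chen preferred on 1+2+2 = 5 ballots; Chen wins 5–4.
Chen vs Mbeki: Chen is ranked higher on 2+1 = 3 ballots, Mbeki on 6. Mbeki wins 6–3.
Gupta vs Mbeki: 6 to 3, Gupta.
Every nominee loses at least once (Tanaka loses to Gupta; Singh loses to Tanaka; Chen loses to Tanaka; Gupta loses to Chen; Mbeki loses to Singh). The majority relation contains the cycle Tanaka → Singh → Mbeki → Tanaka, so there is no Condorcet winner.

none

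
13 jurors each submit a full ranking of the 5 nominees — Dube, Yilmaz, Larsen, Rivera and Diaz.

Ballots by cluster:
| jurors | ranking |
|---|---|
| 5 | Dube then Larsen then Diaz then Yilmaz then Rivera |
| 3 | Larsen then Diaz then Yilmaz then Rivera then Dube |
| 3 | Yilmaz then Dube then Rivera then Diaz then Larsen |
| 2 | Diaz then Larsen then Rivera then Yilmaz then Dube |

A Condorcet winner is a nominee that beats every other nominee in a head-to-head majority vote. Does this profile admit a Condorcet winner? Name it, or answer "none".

Head-to-head results (13 jurors):
Dube vs Yilmaz: 5 for Dube, 8 for Yilmaz — Yilmaz by 8–5.
Dube vs Larsen: Dube wins 8–5.
Dube vs Rivera: Dube preferred on 5+3 = 8 ballots; Dube wins 8–5.
Dube vs Diaz: Dube is ranked higher on 5+3 = 8 ballots, Diaz on 5. Dube wins 8–5.
Yilmaz vs Larsen: 3 for Yilmaz, 10 for Larsen — Larsen by 10–3.
Yilmaz–Rivera: Yilmaz 11–2.
Yilmaz vs Diaz: Diaz wins 10–3.
Larsen–Rivera: Larsen 10–3.
Larsen vs Diaz: 8 to 5, Larsen.
Rivera vs Diaz: Rivera preferred on 3 ballots; Diaz wins 10–3.
Each nominee drops at least one matchup (Dube loses to Yilmaz; Yilmaz loses to Larsen; Larsen loses to Dube; Rivera loses to Dube; Diaz loses to Dube); the cycle Dube → Larsen → Yilmaz → Dube rules out a Condorcet winner.

none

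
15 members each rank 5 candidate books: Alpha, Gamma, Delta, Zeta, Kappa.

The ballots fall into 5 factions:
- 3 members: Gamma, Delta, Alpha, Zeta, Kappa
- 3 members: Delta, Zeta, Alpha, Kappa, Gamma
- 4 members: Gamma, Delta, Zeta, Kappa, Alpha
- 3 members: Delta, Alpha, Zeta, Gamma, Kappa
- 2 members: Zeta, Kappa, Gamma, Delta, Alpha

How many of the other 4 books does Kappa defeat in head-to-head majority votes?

0

Kappa against each rival (15 members):
Kappa vs Alpha: Kappa preferred on 4+2 = 6 ballots; Alpha wins 9–6.
Kappa vs Gamma: Gamma wins 10–5.
Kappa vs Delta: Kappa preferred on 2 ballots; Delta wins 13–2.
Kappa vs Zeta: Zeta, 15–0.
Kappa beats no one; loses to Alpha, Gamma, Delta, Zeta — 0 pairwise wins.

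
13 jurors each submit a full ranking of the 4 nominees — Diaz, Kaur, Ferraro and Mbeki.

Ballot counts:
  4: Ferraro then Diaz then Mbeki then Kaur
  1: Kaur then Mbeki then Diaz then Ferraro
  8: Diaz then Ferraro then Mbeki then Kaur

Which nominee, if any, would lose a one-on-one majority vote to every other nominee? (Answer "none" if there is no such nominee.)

Kaur

Pairwise majorities:
Diaz vs Kaur: Diaz, 12–1.
Diaz vs Ferraro: Diaz wins 9–4.
Diaz vs Mbeki: 12 to 1, Diaz.
Kaur vs Ferraro: Kaur is ranked higher on 1 ballot, Ferraro on 12. Ferraro wins 12–1.
Kaur vs Mbeki: Mbeki wins 12–1.
Ferraro vs Mbeki: Ferraro, 12–1.
Kaur loses to every other nominee — it is the Condorcet loser.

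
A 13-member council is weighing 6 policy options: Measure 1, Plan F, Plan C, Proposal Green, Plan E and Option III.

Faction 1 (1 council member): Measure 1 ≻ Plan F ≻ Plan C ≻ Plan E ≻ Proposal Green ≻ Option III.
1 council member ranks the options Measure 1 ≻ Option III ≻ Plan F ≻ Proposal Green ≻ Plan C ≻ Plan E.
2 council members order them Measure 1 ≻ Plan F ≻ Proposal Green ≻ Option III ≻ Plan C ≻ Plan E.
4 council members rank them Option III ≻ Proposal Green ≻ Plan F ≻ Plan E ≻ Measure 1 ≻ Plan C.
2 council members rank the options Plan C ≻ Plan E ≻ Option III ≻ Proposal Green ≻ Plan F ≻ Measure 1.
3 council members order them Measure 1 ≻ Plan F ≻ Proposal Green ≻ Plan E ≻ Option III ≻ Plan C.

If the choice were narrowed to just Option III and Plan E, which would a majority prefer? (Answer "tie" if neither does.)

Ballots ranking Option III above Plan E: 1 + 2 + 4 = 7.
Ballots ranking Plan E above Option III: 13 − 7 = 6.
Option III wins the head-to-head 7–6.

Option III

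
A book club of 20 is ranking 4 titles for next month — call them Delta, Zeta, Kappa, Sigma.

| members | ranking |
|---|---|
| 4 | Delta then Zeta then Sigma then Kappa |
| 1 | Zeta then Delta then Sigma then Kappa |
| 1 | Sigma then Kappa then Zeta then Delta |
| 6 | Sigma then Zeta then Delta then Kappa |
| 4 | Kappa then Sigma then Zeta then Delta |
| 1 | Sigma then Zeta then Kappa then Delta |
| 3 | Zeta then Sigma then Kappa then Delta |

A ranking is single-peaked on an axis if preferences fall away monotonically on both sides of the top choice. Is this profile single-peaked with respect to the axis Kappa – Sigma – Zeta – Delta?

Axis positions: Kappa=1, Sigma=2, Zeta=3, Delta=4.
Type 1 (peak Delta at position 4): ranking walks positions 4-3-2-1, expanding outward from the peak — single-peaked.
Type 2 (peak Zeta at position 3): ranking walks positions 3-4-2-1, expanding outward from the peak — single-peaked.
Type 3 (peak Sigma at position 2): ranking walks positions 2-1-3-4, expanding outward from the peak — single-peaked.
Type 4 (peak Sigma at position 2): ranking walks positions 2-3-4-1, expanding outward from the peak — single-peaked.
Type 5 (peak Kappa at position 1): ranking walks positions 1-2-3-4, expanding outward from the peak — single-peaked.
Type 6 (peak Sigma at position 2): ranking walks positions 2-3-1-4, expanding outward from the peak — single-peaked.
Type 7 (peak Zeta at position 3): ranking walks positions 3-2-1-4, expanding outward from the peak — single-peaked.
Every ranking is single-peaked on this axis.

yes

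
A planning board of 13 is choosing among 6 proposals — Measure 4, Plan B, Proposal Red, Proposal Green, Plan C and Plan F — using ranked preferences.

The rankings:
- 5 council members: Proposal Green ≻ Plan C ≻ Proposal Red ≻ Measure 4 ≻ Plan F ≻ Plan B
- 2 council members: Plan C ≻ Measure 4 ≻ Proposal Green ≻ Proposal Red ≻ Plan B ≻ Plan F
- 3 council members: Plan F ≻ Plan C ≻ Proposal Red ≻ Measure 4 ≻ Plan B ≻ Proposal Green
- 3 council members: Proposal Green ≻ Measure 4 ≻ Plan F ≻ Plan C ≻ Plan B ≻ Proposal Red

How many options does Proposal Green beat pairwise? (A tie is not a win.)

5

Proposal Green against each rival (13 council members):
Proposal Green vs Measure 4: 5+3 = 8 for Proposal Green, 5 for Measure 4 — Proposal Green by 8–5.
Proposal Green vs Plan B: 10 to 3, Proposal Green.
Proposal Green vs Proposal Red: Proposal Green is ranked higher on 5+2+3 = 10 ballots, Proposal Red on 3. Proposal Green wins 10–3.
Proposal Green vs Plan C: Proposal Green wins 8–5.
Proposal Green vs Plan F: Proposal Green preferred on 5+2+3 = 10 ballots; Proposal Green wins 10–3.
Proposal Green beats Measure 4, Plan B, Proposal Red, Plan C, Plan F — 5 pairwise wins.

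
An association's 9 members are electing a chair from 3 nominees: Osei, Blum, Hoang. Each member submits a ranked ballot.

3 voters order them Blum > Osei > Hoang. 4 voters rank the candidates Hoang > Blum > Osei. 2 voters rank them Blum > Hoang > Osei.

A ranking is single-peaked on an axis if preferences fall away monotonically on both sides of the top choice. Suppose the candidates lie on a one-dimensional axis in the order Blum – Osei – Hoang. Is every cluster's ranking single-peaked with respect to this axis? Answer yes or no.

Axis positions: Blum=1, Osei=2, Hoang=3.
Cluster 1 (peak Blum at position 1): ranking walks positions 1-2-3, expanding outward from the peak — single-peaked.
Cluster 2: ranking walks positions 3-1-2; Blum is ranked above Osei even though Osei lies between Blum and the peak Hoang on the axis — preferences dip and rise again. Not single-peaked.
Cluster 3: ranking walks positions 1-3-2; Hoang is ranked above Osei even though Osei lies between Hoang and the peak Blum on the axis — preferences dip and rise again. Not single-peaked.
Cluster 2 violates single-peakedness, so the profile is not single-peaked on this axis.

no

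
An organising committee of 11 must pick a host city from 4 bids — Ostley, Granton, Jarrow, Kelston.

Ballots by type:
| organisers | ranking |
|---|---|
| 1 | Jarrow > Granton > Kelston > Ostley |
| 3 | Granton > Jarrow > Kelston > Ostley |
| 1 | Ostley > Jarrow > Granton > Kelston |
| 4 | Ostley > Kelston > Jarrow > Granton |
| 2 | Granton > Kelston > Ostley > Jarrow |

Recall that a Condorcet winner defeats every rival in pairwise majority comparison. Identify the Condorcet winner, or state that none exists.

Head-to-head results (11 organisers):
Ostley vs Granton: Ostley is ranked higher on 1+4 = 5 ballots, Granton on 6. Granton wins 6–5.
Ostley vs Jarrow: Ostley is ranked higher on 1+4+2 = 7 ballots, Jarrow on 4. Ostley wins 7–4.
Ostley vs Kelston: Ostley is ranked higher on 1+4 = 5 ballots, Kelston on 6. Kelston wins 6–5.
Granton vs Jarrow: 3+2 = 5 for Granton, 6 for Jarrow — Jarrow by 6–5.
Granton vs Kelston: 1+3+1+2 = 7 for Granton, 4 for Kelston — Granton by 7–4.
Jarrow vs Kelston: 5 to 6, Kelston.
Every city loses at least once (Ostley loses to Granton; Granton loses to Jarrow; Jarrow loses to Ostley; Kelston loses to Granton). The majority relation contains the cycle Ostley → Jarrow → Granton → Ostley, so there is no Condorcet winner.

none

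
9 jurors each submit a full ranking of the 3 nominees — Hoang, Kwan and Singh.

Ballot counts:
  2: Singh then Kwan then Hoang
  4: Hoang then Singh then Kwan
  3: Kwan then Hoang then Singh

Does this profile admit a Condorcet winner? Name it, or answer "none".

Head-to-head results (9 jurors):
Hoang–Kwan: Kwan 5–4.
Hoang vs Singh: Hoang wins 7–2.
Kwan vs Singh: Singh wins 6–3.
Every nominee loses at least once (Hoang loses to Kwan; Kwan loses to Singh; Singh loses to Hoang). The majority relation contains the cycle Hoang beats Singh beats Kwan beats Hoang, so there is no Condorcet winner.

none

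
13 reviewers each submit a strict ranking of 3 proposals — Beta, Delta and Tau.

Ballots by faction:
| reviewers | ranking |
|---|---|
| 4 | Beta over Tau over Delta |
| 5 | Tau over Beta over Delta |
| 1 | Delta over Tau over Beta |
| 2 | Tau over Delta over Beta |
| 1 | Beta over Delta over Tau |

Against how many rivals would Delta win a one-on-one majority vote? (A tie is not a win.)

Delta against each rival (13 reviewers):
Delta vs Beta: 3 to 10, Beta.
Delta vs Tau: 2 to 11, Tau.
Delta beats no one; loses to Beta, Tau — 0 pairwise wins.

0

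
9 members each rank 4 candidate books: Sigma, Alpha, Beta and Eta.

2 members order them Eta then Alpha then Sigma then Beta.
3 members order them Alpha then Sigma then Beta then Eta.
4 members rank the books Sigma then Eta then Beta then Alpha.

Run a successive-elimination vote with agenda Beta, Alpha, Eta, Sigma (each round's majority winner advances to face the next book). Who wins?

Round 1: Beta vs Alpha — 4–5, Alpha advances.
Round 2: Alpha vs Eta — 3–6, Eta advances.
Round 3: Eta vs Sigma — 2–7, Sigma advances.
The agenda winner is Sigma.

Sigma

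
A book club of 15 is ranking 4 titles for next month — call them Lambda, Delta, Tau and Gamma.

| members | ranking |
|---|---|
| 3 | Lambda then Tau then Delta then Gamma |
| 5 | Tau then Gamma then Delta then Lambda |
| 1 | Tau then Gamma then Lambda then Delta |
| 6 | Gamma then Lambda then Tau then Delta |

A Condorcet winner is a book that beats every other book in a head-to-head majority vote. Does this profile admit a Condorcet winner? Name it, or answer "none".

none

Check each pair by majority over 15 ballots:
Lambda vs Delta: Lambda wins 10–5.
Lambda vs Tau: Lambda, 9–6.
Lambda vs Gamma: Gamma wins 12–3.
Delta–Tau: Tau 15–0.
Delta–Gamma: Gamma 12–3.
Tau–Gamma: Tau 9–6.
Each book drops at least one matchup (Lambda loses to Gamma; Delta loses to Lambda; Tau loses to Lambda; Gamma loses to Tau); the cycle Lambda beats Tau beats Gamma beats Lambda rules out a Condorcet winner.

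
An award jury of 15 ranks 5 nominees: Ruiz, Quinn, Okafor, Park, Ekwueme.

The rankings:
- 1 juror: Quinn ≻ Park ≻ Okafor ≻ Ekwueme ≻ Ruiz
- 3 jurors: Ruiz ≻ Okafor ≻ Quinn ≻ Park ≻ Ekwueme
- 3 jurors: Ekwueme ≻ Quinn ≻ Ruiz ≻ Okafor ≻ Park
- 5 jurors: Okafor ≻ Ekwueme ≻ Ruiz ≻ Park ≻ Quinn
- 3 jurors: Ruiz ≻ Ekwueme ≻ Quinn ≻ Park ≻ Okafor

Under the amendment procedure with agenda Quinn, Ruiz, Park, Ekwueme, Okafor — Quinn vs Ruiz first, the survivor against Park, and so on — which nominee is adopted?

Okafor

Round 1: Quinn vs Ruiz — 4–11, Ruiz advances.
Round 2: Ruiz vs Park — 14–1, Ruiz advances.
Round 3: Ruiz vs Ekwueme — 6–9, Ekwueme advances.
Round 4: Ekwueme vs Okafor — 6–9, Okafor advances.
Okafor survives the agenda.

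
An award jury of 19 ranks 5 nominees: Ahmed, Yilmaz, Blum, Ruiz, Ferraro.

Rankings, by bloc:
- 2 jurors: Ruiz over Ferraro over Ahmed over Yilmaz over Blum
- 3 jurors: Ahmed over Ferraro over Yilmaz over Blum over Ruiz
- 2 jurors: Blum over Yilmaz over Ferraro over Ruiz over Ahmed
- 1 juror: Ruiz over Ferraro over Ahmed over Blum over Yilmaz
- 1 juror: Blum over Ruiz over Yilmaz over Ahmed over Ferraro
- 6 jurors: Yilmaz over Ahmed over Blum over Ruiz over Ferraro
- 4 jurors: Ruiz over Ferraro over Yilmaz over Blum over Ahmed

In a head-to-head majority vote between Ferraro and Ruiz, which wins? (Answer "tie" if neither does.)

Ruiz

Ballots ranking Ferraro above Ruiz: 3 + 2 = 5.
Ballots ranking Ruiz above Ferraro: 19 − 5 = 14.
Ruiz wins the head-to-head 14–5.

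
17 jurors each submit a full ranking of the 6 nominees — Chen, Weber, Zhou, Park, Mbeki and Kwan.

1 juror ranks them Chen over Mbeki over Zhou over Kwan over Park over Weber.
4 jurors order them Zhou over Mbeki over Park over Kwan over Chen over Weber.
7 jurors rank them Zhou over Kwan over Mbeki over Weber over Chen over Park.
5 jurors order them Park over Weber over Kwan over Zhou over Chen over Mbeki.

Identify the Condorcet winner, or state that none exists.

Pairwise majorities:
Chen–Weber: Weber 12–5.
Chen vs Zhou: Zhou wins 16–1.
Chen–Park: Park 9–8.
Chen–Mbeki: Mbeki 11–6.
Chen vs Kwan: Kwan, 16–1.
Weber–Zhou: Zhou 12–5.
Weber vs Park: Park wins 10–7.
Weber vs Mbeki: Mbeki, 12–5.
Weber–Kwan: Kwan 12–5.
Zhou vs Park: Zhou wins 12–5.
Zhou–Mbeki: Zhou 16–1.
Zhou–Kwan: Zhou 12–5.
Park–Mbeki: Mbeki 12–5.
Park–Kwan: Park 9–8.
Mbeki vs Kwan: Kwan wins 12–5.
Zhou defeats every rival head-to-head and is the Condorcet winner.

Zhou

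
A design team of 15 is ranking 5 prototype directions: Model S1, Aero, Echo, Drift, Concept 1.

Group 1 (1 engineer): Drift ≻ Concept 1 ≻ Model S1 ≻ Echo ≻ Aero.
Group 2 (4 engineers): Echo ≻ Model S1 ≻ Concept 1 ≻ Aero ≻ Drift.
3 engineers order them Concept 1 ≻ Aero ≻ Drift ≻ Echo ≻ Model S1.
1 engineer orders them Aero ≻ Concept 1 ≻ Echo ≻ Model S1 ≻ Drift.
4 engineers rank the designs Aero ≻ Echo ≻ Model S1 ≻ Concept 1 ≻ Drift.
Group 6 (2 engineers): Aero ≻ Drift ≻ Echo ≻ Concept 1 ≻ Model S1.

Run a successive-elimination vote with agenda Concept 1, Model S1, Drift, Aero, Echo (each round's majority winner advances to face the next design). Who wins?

Aero

Round 1: Concept 1 vs Model S1 — 7–8, Model S1 advances.
Round 2: Model S1 vs Drift — 9–6, Model S1 advances.
Round 3: Model S1 vs Aero — 5–10, Aero advances.
Round 4: Aero vs Echo — 10–5, Aero advances.
Aero survives the agenda.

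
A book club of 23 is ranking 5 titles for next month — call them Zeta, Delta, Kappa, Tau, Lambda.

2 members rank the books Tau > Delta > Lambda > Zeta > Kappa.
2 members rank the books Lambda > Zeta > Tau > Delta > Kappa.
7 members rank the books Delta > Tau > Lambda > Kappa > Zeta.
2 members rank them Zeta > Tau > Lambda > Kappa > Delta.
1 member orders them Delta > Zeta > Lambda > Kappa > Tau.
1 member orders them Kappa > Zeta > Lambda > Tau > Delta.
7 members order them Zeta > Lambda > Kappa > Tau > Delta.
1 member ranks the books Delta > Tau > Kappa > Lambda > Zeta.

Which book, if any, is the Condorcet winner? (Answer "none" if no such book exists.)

none

Pairwise majorities:
Zeta vs Delta: 12 to 11, Zeta.
Zeta vs Kappa: Zeta preferred on 2+2+2+1+7 = 14 ballots; Zeta wins 14–9.
Zeta vs Tau: 2+2+1+1+7 = 13 for Zeta, 10 for Tau — Zeta by 13–10.
Zeta vs Lambda: Zeta preferred on 2+1+1+7 = 11 ballots; Lambda wins 12–11.
Delta vs Kappa: Delta preferred on 2+2+7+1+1 = 13 ballots; Delta wins 13–10.
Delta vs Tau: 9 to 14, Tau.
Delta vs Lambda: Delta preferred on 2+7+1+1 = 11 ballots; Lambda wins 12–11.
Kappa vs Tau: 1+1+7 = 9 for Kappa, 14 for Tau — Tau by 14–9.
Kappa vs Lambda: Kappa is ranked higher on 1+1 = 2 ballots, Lambda on 21. Lambda wins 21–2.
Tau vs Lambda: 12 to 11, Tau.
Each book drops at least one matchup (Zeta loses to Lambda; Delta loses to Zeta; Kappa loses to Zeta; Tau loses to Zeta; Lambda loses to Tau); the cycle Zeta → Tau → Lambda → Zeta rules out a Condorcet winner.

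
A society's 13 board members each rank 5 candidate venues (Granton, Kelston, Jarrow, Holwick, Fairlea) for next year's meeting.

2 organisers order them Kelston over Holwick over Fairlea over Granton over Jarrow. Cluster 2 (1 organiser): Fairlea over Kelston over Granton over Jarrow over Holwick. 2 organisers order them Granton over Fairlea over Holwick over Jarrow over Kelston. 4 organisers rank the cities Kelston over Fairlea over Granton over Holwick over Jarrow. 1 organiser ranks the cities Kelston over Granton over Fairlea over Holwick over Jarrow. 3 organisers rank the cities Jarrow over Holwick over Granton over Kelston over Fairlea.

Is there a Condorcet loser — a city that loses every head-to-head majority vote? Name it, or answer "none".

Jarrow

Head-to-head results (13 organisers):
Granton vs Kelston: Granton preferred on 2+3 = 5 ballots; Kelston wins 8–5.
Granton vs Jarrow: 2+1+2+4+1 = 10 for Granton, 3 for Jarrow — Granton by 10–3.
Granton vs Holwick: 1+2+4+1 = 8 for Granton, 5 for Holwick — Granton by 8–5.
Granton–Fairlea: Fairlea 7–6.
Kelston vs Jarrow: Kelston wins 8–5.
Kelston vs Holwick: Kelston preferred on 2+1+4+1 = 8 ballots; Kelston wins 8–5.
Kelston vs Fairlea: Kelston, 10–3.
Jarrow–Holwick: Holwick 9–4.
Jarrow vs Fairlea: 3 to 10, Fairlea.
Holwick–Fairlea: Fairlea 8–5.
Jarrow loses to every other city — it is the Condorcet loser.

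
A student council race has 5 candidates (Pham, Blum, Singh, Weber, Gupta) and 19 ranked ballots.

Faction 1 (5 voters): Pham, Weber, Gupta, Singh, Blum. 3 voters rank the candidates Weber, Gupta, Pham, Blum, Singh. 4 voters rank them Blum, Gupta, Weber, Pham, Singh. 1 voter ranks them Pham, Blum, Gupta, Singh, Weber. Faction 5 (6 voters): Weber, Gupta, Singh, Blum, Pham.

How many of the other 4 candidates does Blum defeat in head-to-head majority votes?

Blum against each rival (19 voters):
Blum vs Pham: 10 to 9, Blum.
Blum vs Singh: Singh wins 11–8.
Blum vs Weber: 5 to 14, Weber.
Blum vs Gupta: Gupta wins 14–5.
Blum beats Pham; loses to Singh, Weber, Gupta — 1 pairwise win.

1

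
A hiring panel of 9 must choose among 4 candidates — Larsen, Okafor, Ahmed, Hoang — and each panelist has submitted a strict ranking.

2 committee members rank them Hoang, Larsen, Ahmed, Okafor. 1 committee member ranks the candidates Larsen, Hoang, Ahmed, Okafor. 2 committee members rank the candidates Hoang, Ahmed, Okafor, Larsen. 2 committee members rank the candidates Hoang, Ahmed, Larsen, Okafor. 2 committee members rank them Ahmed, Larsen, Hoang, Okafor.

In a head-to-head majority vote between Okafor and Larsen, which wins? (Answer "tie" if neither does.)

Larsen

Ballots ranking Okafor above Larsen: 2.
Ballots ranking Larsen above Okafor: 9 − 2 = 7.
Larsen wins the head-to-head 7–2.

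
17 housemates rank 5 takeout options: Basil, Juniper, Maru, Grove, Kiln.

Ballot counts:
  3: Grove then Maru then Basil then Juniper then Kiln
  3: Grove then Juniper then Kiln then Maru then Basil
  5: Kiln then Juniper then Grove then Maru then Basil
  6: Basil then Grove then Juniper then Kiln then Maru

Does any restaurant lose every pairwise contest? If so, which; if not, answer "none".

none

Head-to-head results (17 friends):
Basil vs Juniper: Basil wins 9–8.
Basil vs Maru: 6 for Basil, 11 for Maru — Maru by 11–6.
Basil vs Grove: 6 to 11, Grove.
Basil vs Kiln: Basil is ranked higher on 3+6 = 9 ballots, Kiln on 8. Basil wins 9–8.
Juniper vs Maru: Juniper preferred on 3+5+6 = 14 ballots; Juniper wins 14–3.
Juniper vs Grove: 5 for Juniper, 12 for Grove — Grove by 12–5.
Juniper vs Kiln: 3+3+6 = 12 for Juniper, 5 for Kiln — Juniper by 12–5.
Maru vs Grove: 0 for Maru, 17 for Grove — Grove by 17–0.
Maru vs Kiln: Maru is ranked higher on 3 ballots, Kiln on 14. Kiln wins 14–3.
Grove vs Kiln: Grove preferred on 3+3+6 = 12 ballots; Grove wins 12–5.
Every restaurant wins at least one matchup (Basil beats Juniper; Juniper beats Maru; Maru beats Basil; Grove beats Basil; Kiln beats Maru), so there is no Condorcet loser.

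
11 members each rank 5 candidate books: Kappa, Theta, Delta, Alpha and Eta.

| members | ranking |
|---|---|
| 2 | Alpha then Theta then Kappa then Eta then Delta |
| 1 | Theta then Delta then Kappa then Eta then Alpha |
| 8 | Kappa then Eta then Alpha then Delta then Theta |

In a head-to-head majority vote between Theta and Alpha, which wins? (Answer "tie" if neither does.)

Ballots ranking Theta above Alpha: 1.
Ballots ranking Alpha above Theta: 11 − 1 = 10.
Alpha wins the head-to-head 10–1.

Alpha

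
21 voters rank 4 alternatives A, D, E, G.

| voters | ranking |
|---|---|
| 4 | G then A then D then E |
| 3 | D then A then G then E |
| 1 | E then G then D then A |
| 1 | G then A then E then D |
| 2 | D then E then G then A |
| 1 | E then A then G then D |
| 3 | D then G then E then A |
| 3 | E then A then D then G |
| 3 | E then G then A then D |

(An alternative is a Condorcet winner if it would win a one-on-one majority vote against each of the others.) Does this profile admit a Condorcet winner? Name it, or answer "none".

none

Pairwise majorities:
A vs D: 4+1+1+3+3 = 12 for A, 9 for D — A by 12–9.
A vs E: 8 to 13, E.
A vs G: 7 to 14, G.
D vs E: 12 to 9, D.
D vs G: D preferred on 3+2+3+3 = 11 ballots; D wins 11–10.
E vs G: E preferred on 1+2+1+3+3 = 10 ballots; G wins 11–10.
No alternative is unbeaten: A loses to E; D loses to A; E loses to D; G loses to D. In particular A > D > E > A is a majority cycle — no Condorcet winner exists.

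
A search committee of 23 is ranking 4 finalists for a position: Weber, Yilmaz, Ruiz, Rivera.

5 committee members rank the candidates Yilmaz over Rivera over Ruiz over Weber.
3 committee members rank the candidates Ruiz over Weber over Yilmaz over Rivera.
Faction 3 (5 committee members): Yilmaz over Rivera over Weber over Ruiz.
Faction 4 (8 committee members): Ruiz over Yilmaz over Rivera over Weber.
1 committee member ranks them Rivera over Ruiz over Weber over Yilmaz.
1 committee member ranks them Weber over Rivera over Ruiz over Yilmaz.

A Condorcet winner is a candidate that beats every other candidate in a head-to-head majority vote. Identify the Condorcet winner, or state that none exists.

Pairwise majorities:
Weber vs Yilmaz: Weber is ranked higher on 3+1+1 = 5 ballots, Yilmaz on 18. Yilmaz wins 18–5.
Weber vs Ruiz: 6 to 17, Ruiz.
Weber vs Rivera: Weber preferred on 3+1 = 4 ballots; Rivera wins 19–4.
Yilmaz vs Ruiz: Yilmaz is ranked higher on 5+5 = 10 ballots, Ruiz on 13. Ruiz wins 13–10.
Yilmaz vs Rivera: 5+3+5+8 = 21 for Yilmaz, 2 for Rivera — Yilmaz by 21–2.
Ruiz vs Rivera: Ruiz preferred on 3+8 = 11 ballots; Rivera wins 12–11.
No candidate is unbeaten: Weber loses to Yilmaz; Yilmaz loses to Ruiz; Ruiz loses to Rivera; Rivera loses to Yilmaz. In particular Yilmaz > Rivera > Ruiz > Yilmaz is a majority cycle — no Condorcet winner exists.

none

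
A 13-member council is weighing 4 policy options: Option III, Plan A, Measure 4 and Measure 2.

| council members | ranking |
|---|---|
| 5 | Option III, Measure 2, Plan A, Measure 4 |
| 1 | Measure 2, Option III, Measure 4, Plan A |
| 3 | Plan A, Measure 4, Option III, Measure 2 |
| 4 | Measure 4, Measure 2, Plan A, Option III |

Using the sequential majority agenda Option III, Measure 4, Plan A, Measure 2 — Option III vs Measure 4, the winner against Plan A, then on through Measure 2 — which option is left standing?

Measure 2

Round 1: Option III vs Measure 4 — 6–7, Measure 4 advances.
Round 2: Measure 4 vs Plan A — 5–8, Plan A advances.
Round 3: Plan A vs Measure 2 — 3–10, Measure 2 advances.
Measure 2 survives the agenda.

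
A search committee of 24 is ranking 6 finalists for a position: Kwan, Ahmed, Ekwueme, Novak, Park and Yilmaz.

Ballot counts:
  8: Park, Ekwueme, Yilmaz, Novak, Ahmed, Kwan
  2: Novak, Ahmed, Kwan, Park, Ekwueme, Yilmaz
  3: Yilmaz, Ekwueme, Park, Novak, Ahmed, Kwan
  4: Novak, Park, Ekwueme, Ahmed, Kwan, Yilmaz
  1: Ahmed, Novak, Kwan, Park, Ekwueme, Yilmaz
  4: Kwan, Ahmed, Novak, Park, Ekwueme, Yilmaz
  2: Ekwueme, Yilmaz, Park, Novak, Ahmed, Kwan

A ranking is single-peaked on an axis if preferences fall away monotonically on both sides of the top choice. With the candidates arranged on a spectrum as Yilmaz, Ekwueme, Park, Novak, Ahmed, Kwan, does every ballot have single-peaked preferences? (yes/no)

Axis positions: Yilmaz=1, Ekwueme=2, Park=3, Novak=4, Ahmed=5, Kwan=6.
Cluster 1 (peak Park at position 3): ranking walks positions 3-2-1-4-5-6, expanding outward from the peak — single-peaked.
Cluster 2 (peak Novak at position 4): ranking walks positions 4-5-6-3-2-1, expanding outward from the peak — single-peaked.
Cluster 3 (peak Yilmaz at position 1): ranking walks positions 1-2-3-4-5-6, expanding outward from the peak — single-peaked.
Cluster 4 (peak Novak at position 4): ranking walks positions 4-3-2-5-6-1, expanding outward from the peak — single-peaked.
Cluster 5 (peak Ahmed at position 5): ranking walks positions 5-4-6-3-2-1, expanding outward from the peak — single-peaked.
Cluster 6 (peak Kwan at position 6): ranking walks positions 6-5-4-3-2-1, expanding outward from the peak — single-peaked.
Cluster 7 (peak Ekwueme at position 2): ranking walks positions 2-1-3-4-5-6, expanding outward from the peak — single-peaked.
Every ranking is single-peaked on this axis.

yes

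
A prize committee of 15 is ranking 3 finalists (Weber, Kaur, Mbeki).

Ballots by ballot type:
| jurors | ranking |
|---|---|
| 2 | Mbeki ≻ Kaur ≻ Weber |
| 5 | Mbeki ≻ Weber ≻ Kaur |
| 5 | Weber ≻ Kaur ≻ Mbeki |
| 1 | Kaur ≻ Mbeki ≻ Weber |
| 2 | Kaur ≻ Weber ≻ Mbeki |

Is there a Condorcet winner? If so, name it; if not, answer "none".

none

Check each pair by majority over 15 ballots:
Weber vs Kaur: Weber, 10–5.
Weber vs Mbeki: Mbeki, 8–7.
Kaur vs Mbeki: Kaur, 8–7.
Each nominee drops at least one matchup (Weber loses to Mbeki; Kaur loses to Weber; Mbeki loses to Kaur); the cycle Weber > Kaur > Mbeki > Weber rules out a Condorcet winner.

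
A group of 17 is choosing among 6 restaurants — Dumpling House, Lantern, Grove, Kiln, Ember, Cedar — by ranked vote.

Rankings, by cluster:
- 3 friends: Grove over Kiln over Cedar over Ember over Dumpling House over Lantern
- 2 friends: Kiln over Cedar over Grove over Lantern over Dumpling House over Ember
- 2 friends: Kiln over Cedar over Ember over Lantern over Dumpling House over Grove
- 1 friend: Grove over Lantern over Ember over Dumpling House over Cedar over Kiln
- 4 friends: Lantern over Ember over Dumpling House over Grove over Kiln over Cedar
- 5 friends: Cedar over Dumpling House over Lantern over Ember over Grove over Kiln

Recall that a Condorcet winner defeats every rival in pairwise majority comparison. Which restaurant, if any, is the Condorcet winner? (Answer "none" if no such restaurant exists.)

none

Check each pair by majority over 17 ballots:
Dumpling House–Lantern: Lantern 9–8.
Dumpling House vs Grove: 11 to 6, Dumpling House.
Dumpling House vs Kiln: Dumpling House preferred on 1+4+5 = 10 ballots; Dumpling House wins 10–7.
Dumpling House vs Ember: 7 to 10, Ember.
Dumpling House–Cedar: Cedar 12–5.
Lantern vs Grove: Lantern preferred on 2+4+5 = 11 ballots; Lantern wins 11–6.
Lantern vs Kiln: Lantern is ranked higher on 1+4+5 = 10 ballots, Kiln on 7. Lantern wins 10–7.
Lantern vs Ember: 2+1+4+5 = 12 for Lantern, 5 for Ember — Lantern by 12–5.
Lantern vs Cedar: 5 to 12, Cedar.
Grove vs Kiln: 3+1+4+5 = 13 for Grove, 4 for Kiln — Grove by 13–4.
Grove–Ember: Ember 11–6.
Grove–Cedar: Cedar 9–8.
Kiln vs Ember: 3+2+2 = 7 for Kiln, 10 for Ember — Ember by 10–7.
Kiln–Cedar: Kiln 11–6.
Ember vs Cedar: Cedar wins 12–5.
Every restaurant loses at least once (Dumpling House loses to Lantern; Lantern loses to Cedar; Grove loses to Dumpling House; Kiln loses to Dumpling House; Ember loses to Lantern; Cedar loses to Kiln). The majority relation contains the cycle Dumpling House → Kiln → Cedar → Dumpling House, so there is no Condorcet winner.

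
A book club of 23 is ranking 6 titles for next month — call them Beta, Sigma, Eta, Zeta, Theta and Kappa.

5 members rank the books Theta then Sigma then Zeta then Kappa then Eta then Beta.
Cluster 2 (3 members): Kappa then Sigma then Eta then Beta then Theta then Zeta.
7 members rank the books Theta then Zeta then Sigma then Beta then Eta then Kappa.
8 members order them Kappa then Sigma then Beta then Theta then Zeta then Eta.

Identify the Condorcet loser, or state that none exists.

Eta

Pairwise majorities:
Beta vs Sigma: Sigma wins 23–0.
Beta vs Eta: Beta, 15–8.
Beta vs Zeta: Zeta, 12–11.
Beta vs Theta: 3+8 = 11 for Beta, 12 for Theta — Theta by 12–11.
Beta vs Kappa: 7 for Beta, 16 for Kappa — Kappa by 16–7.
Sigma vs Eta: 5+3+7+8 = 23 for Sigma, 0 for Eta — Sigma by 23–0.
Sigma vs Zeta: Sigma, 16–7.
Sigma vs Theta: 11 to 12, Theta.
Sigma vs Kappa: Sigma is ranked higher on 5+7 = 12 ballots, Kappa on 11. Sigma wins 12–11.
Eta vs Zeta: Zeta, 20–3.
Eta–Theta: Theta 20–3.
Eta vs Kappa: 7 to 16, Kappa.
Zeta–Theta: Theta 23–0.
Zeta vs Kappa: Zeta, 12–11.
Theta vs Kappa: Theta wins 12–11.
Eta is beaten in every head-to-head and is the Condorcet loser.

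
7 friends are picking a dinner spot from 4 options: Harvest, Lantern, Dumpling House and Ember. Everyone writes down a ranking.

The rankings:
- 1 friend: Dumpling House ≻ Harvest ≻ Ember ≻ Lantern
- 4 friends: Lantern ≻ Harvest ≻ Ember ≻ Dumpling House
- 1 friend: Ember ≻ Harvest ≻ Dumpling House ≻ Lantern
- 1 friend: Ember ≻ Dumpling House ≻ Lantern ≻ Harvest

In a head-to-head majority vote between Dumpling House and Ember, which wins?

Ballots ranking Dumpling House above Ember: 1.
Ballots ranking Ember above Dumpling House: 7 − 1 = 6.
Ember wins the head-to-head 6–1.

Ember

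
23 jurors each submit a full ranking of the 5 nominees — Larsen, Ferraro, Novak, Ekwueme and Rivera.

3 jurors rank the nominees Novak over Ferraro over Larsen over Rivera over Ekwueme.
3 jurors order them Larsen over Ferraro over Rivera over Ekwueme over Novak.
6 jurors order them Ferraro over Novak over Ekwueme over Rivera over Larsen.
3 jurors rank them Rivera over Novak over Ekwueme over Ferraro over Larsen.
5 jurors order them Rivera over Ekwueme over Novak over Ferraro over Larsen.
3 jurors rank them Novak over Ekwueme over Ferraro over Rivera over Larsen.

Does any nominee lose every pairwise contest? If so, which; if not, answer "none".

Larsen

Head-to-head results (23 jurors):
Larsen vs Ferraro: Larsen preferred on 3 ballots; Ferraro wins 20–3.
Larsen vs Novak: 3 to 20, Novak.
Larsen vs Ekwueme: Ekwueme wins 17–6.
Larsen vs Rivera: Rivera, 17–6.
Ferraro–Novak: Novak 14–9.
Ferraro vs Ekwueme: Ferraro is ranked higher on 3+3+6 = 12 ballots, Ekwueme on 11. Ferraro wins 12–11.
Ferraro–Rivera: Ferraro 15–8.
Novak vs Ekwueme: Novak wins 15–8.
Novak vs Rivera: Novak wins 12–11.
Ekwueme vs Rivera: 6+3 = 9 for Ekwueme, 14 for Rivera — Rivera by 14–9.
Larsen loses to every other nominee — it is the Condorcet loser.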